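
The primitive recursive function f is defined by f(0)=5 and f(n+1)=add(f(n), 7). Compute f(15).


f(0) = 5
f(1) = add(f(0), 7) = add(5, 7) = 12
f(2) = add(f(1), 7) = add(12, 7) = 19
f(3) = add(f(2), 7) = add(19, 7) = 26
f(4) = add(f(3), 7) = add(26, 7) = 33
f(5) = add(f(4), 7) = add(33, 7) = 40
f(6) = add(f(5), 7) = add(40, 7) = 47
f(7) = add(f(6), 7) = add(47, 7) = 54
f(8) = add(f(7), 7) = add(54, 7) = 61
f(9) = add(f(8), 7) = add(61, 7) = 68
f(10) = add(f(9), 7) = add(68, 7) = 75
f(11) = add(f(10), 7) = add(75, 7) = 82
f(12) = add(f(11), 7) = add(82, 7) = 89
f(13) = add(f(12), 7) = add(89, 7) = 96
f(14) = add(f(13), 7) = add(96, 7) = 103
f(15) = add(f(14), 7) = add(103, 7) = 110


110


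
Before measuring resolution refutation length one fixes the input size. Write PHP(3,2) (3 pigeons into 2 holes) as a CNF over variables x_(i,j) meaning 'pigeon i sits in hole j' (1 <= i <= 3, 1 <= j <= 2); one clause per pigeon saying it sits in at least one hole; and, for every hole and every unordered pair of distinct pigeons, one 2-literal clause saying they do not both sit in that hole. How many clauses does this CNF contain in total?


PHP(3,2): 3 pigeons, 2 holes, 3*2 = 6 variables.
- pigeon clauses: one per pigeon -> 3 clauses
- hole clauses: 2 holes * C(3,2) = 2 * 3 -> 6 clauses
Total clauses = 3 + 6 = 9

9


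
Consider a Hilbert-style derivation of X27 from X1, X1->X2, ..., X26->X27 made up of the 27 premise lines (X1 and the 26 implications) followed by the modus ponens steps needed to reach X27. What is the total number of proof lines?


We have 27 premise lines: X1 and 26 implications.
Each implication is detached once by MP, giving 26 MP lines.
27 premise lines + 26 MP lines = 53 total lines.

53


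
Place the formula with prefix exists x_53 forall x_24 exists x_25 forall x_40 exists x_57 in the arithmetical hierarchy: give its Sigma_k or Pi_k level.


Leading quantifier is exists, so the class is Sigma.
Number of quantifier blocks = alternations + 1 = 4 + 1 = 5.
Classification: Sigma_5

Sigma_5


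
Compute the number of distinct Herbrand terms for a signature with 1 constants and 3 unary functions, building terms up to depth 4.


Herbrand terms by depth:
Depth 0: 1 constants
Depth 1: 3 new terms (running total: 4)
Depth 2: 9 new terms (running total: 13)
Depth 3: 27 new terms (running total: 40)
Depth 4: 81 new terms (running total: 121)
Total distinct ground terms = 121

121


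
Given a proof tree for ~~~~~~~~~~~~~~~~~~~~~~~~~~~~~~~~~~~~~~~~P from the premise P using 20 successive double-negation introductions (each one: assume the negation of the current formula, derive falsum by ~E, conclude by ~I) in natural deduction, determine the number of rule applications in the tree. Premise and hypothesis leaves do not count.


Each double-negation introduction (from C infer ~~C) uses 2 inference nodes: one ~E (C and ~C give falsum) and one ~I (discharge ~C).
20 double negations = 20 * 2 = 40 inference nodes.

40


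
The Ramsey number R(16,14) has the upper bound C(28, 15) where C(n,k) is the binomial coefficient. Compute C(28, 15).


R(16,14) <= C(16+14-2, 16-1) = C(28, 15)
C(28, 15) = 28! / (15! * 13!)
= 37442160

37442160


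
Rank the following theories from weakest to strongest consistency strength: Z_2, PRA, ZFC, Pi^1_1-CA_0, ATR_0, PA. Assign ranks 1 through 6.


Ordering by consistency strength:
1. PRA
2. PA
3. ATR_0
4. Pi^1_1-CA_0
5. Z_2
6. ZFC


Z_2=5, PRA=1, ZFC=6, Pi^1_1-CA_0=4, ATR_0=3, PA=2


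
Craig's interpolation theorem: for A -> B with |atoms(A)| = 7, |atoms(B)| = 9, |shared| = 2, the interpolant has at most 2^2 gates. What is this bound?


Shared atoms = 2
Craig interpolant size bound = 2^2
= 4

4


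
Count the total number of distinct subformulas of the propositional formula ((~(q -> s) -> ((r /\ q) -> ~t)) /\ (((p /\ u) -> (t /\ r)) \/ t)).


Formula: ((~(q -> s) -> ((r /\ q) -> ~t)) /\ (((p /\ u) -> (t /\ r)) \/ t))
Subformulas found:
  1. r
  2. q
  3. u
  4. s
  5. t
  6. p
  7. ~t
  8. (t /\ r)
  9. (p /\ u)
  10. (r /\ q)
  11. (q -> s)
  12. ~(q -> s)
  13. ((r /\ q) -> ~t)
  14. ((p /\ u) -> (t /\ r))
  15. (((p /\ u) -> (t /\ r)) \/ t)
  16. (~(q -> s) -> ((r /\ q) -> ~t))
  17. ((~(q -> s) -> ((r /\ q) -> ~t)) /\ (((p /\ u) -> (t /\ r)) \/ t))
Total distinct subformulas = 17

17


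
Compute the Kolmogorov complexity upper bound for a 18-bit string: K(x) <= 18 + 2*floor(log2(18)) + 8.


floor(log2(18)) = 4
2 * 4 = 8
K(x) <= 18 + 8 + 8 = 34

34


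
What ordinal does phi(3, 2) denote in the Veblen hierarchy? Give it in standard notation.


phi(3, 2):
phi(3, beta) = eta_beta (the beta-th eta number, fixed point of zeta).
phi(3, 2) = eta_2

eta_2


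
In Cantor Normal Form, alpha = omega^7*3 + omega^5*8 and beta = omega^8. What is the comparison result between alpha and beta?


Compare term by term from highest exponent:
alpha = omega^7*3 + omega^5*8
beta = omega^8
Term 1: alpha has omega^7*3, beta has omega^8*1
Term 2: alpha has omega^5*8, beta has omega^0*0
Result: alpha < beta

alpha < beta


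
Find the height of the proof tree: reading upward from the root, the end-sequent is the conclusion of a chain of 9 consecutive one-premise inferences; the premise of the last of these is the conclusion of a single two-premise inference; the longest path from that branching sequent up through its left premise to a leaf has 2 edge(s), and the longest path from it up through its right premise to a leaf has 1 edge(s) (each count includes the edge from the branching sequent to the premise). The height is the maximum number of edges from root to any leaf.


Longest path through the left premise: 2 edges (measured from the branching sequent)
Longest path through the right premise: 1 edges
Height of the subtree rooted at the branching sequent: max(2, 1) = 2
The branching sequent sits 9 edges above the root (the chain of one-premise inferences), so height = 2 + 9 = 11

11


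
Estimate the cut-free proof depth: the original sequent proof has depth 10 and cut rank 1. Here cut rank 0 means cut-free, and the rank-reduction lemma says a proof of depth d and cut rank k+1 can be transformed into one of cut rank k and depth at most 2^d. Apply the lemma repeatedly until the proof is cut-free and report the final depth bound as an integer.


Each rank reduction sends depth d to at most 2^d; cut rank r needs r reductions.
2_0(10) = 10
2_1(10) = 2^10 = 1024
Cut-free depth bound = 1024

1024


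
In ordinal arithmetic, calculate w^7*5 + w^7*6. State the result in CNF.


Ordinal addition w^7*5 + w^7*6:
Both terms have the same exponent 7.
w^e*c + w^e*d = w^e*(c+d).
Result = w^7*(5+6) = w^7*11

w^7*11


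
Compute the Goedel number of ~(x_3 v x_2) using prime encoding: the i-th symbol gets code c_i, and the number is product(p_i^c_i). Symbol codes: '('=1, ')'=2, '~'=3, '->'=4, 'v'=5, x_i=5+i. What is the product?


Formula: ~(x_3 v x_2)
Symbol codes: [3, 1, 8, 5, 7, 2]
Primes: [2, 3, 5, 7, 11, 13]
p_1^3 = 2^3 = 8
p_2^1 = 3^1 = 3
p_3^8 = 5^8 = 390625
p_4^5 = 7^5 = 16807
p_5^7 = 11^7 = 19487171
p_6^2 = 13^2 = 169
Product = 518915898998371875000

518915898998371875000


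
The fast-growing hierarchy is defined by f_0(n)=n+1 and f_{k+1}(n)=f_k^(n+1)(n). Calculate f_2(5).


f_2(5) = f_1^6(5)
f_1(m) = 2m + 1.
Iterating: f_1^k(n) = 2^k*(n+1) - 1.
f_2(5) = 2^6*(5+1) - 1 = 64*6 - 1 = 383

383


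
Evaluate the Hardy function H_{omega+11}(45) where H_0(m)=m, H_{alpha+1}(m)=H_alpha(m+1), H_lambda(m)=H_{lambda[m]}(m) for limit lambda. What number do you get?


H_{omega+11}(45):
Unwind the 11 successor steps: H_{omega+11}(45) = H_omega(45+11) = H_omega(56).
H_omega(m) = H_m(m) = m + m = 2m.
Result = 2 * 56 = 112

112


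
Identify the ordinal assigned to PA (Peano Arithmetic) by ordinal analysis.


The proof-theoretic ordinal of PA (Peano Arithmetic) is a standard result in ordinal analysis.
This ordinal is the supremum of order types of primitive recursive well-orderings
that the theory can prove to be well-ordered.
For PA (Peano Arithmetic), the proof-theoretic ordinal is epsilon_0.

epsilon_0


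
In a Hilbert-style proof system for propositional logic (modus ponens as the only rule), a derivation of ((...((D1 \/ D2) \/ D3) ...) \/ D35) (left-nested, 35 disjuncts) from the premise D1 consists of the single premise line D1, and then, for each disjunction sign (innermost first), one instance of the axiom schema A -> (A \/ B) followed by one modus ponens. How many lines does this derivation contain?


Building the left-nested 35-ary disjunction from D1:
- 1 premise line (D1)
- 35 disjuncts means 34 disjunction signs; each needs 1 axiom instance + 1 MP = 2 lines: 2 * 34 = 68
Total = 1 + 68 = 69 lines.

69


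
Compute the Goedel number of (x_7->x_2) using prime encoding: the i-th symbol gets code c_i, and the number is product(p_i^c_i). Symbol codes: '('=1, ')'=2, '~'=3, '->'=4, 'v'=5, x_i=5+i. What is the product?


Formula: (x_7->x_2)
Symbol codes: [1, 12, 4, 7, 2]
Primes: [2, 3, 5, 7, 11]
p_1^1 = 2^1 = 2
p_2^12 = 3^12 = 531441
p_3^4 = 5^4 = 625
p_4^7 = 7^7 = 823543
p_5^2 = 11^2 = 121
Product = 66196757963778750

66196757963778750


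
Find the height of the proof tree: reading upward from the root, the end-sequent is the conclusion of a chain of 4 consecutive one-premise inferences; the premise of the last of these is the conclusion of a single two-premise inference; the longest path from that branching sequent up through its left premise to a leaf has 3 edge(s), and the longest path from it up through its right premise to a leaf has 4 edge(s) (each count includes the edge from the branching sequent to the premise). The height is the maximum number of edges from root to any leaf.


Longest path through the left premise: 3 edges (measured from the branching sequent)
Longest path through the right premise: 4 edges
Height of the subtree rooted at the branching sequent: max(3, 4) = 4
The branching sequent sits 4 edges above the root (the chain of one-premise inferences), so height = 4 + 4 = 8

8


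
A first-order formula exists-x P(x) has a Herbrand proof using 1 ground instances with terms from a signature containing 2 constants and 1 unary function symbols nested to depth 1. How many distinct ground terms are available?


Herbrand terms by depth:
Depth 0: 2 constants
Depth 1: 2 new terms (running total: 4)
Total distinct ground terms = 4

4


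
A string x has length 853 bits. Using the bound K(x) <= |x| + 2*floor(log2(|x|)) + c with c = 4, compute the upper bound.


floor(log2(853)) = 9
2 * 9 = 18
K(x) <= 853 + 18 + 4 = 875

875


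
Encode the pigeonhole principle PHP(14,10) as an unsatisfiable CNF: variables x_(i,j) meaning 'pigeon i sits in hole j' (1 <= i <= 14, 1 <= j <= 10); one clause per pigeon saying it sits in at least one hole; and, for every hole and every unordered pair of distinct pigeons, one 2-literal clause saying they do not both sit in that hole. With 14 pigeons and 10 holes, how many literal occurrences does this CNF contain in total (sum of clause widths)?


PHP(14,10): 14 pigeons, 10 holes, 14*10 = 140 variables.
- pigeon clauses: one per pigeon -> 14 clauses of width 10 -> 140 literals
- hole clauses: 10 holes * C(14,2) = 10 * 91 -> 910 clauses of width 2 -> 1820 literals
Total literal occurrences = 140 + 1820 = 1960

1960


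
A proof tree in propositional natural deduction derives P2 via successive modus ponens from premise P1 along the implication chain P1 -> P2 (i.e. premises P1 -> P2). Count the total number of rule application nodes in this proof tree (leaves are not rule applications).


We have a chain: P1 -> P2.
Each modus ponens application produces the next variable.
The chain has 2 propositions, so 2-1 = 1 modus ponens steps.
Total inference nodes = 1

1


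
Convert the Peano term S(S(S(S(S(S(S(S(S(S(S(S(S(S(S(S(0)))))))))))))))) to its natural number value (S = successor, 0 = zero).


Counting successors applied to 0:
16 applications of S to 0 = 16

16


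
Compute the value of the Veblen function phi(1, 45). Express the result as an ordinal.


phi(1, 45):
phi(1, beta) = epsilon_beta (the beta-th epsilon number).
phi(1, 45) = epsilon_45

epsilon_45


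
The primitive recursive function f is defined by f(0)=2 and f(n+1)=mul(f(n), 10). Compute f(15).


f(0) = 2
f(1) = mul(f(0), 10) = mul(2, 10) = 20
f(2) = mul(f(1), 10) = mul(20, 10) = 200
f(3) = mul(f(2), 10) = mul(200, 10) = 2000
f(4) = mul(f(3), 10) = mul(2000, 10) = 20000
f(5) = mul(f(4), 10) = mul(20000, 10) = 200000
f(6) = mul(f(5), 10) = mul(200000, 10) = 2000000
f(7) = mul(f(6), 10) = mul(2000000, 10) = 20000000
f(8) = mul(f(7), 10) = mul(20000000, 10) = 200000000
f(9) = mul(f(8), 10) = mul(200000000, 10) = 2000000000
f(10) = mul(f(9), 10) = mul(2000000000, 10) = 20000000000
f(11) = mul(f(10), 10) = mul(20000000000, 10) = 200000000000
f(12) = mul(f(11), 10) = mul(200000000000, 10) = 2000000000000
f(13) = mul(f(12), 10) = mul(2000000000000, 10) = 20000000000000
f(14) = mul(f(13), 10) = mul(20000000000000, 10) = 200000000000000
f(15) = mul(f(14), 10) = mul(200000000000000, 10) = 2000000000000000


2000000000000000


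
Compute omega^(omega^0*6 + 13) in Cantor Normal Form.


omega^(omega^0*6 + 13):
omega^0 = 1, so the exponent is 6 + 13 = 19 (finite ordinal addition).
Result = omega^19, already a single CNF term.

omega^19


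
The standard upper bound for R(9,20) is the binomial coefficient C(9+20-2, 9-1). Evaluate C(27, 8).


R(9,20) <= C(9+20-2, 9-1) = C(27, 8)
C(27, 8) = 27! / (8! * 19!)
= 2220075

2220075


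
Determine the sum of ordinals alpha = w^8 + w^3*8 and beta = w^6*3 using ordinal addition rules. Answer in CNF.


Ordinal addition (w^8 + w^3*8) + w^6*3:
alpha's leading term has exponent 8 > beta's exponent 6, so it survives.
alpha's tail term has exponent 3 < beta's exponent 6, so it is absorbed by beta.
In ordinal addition, any term followed by a strictly larger-exponent term is absorbed.
Result = w^8 + w^6*3

w^8 + w^6*3


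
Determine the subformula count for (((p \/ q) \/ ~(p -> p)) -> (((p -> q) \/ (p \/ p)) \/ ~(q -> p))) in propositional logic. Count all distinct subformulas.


Formula: (((p \/ q) \/ ~(p -> p)) -> (((p -> q) \/ (p \/ p)) \/ ~(q -> p)))
Subformulas found:
  1. q
  2. p
  3. (p \/ p)
  4. (p -> p)
  5. (p \/ q)
  6. (p -> q)
  7. (q -> p)
  8. ~(p -> p)
  9. ~(q -> p)
  10. ((p -> q) \/ (p \/ p))
  11. ((p \/ q) \/ ~(p -> p))
  12. (((p -> q) \/ (p \/ p)) \/ ~(q -> p))
  13. (((p \/ q) \/ ~(p -> p)) -> (((p -> q) \/ (p \/ p)) \/ ~(q -> p)))
Total distinct subformulas = 13

13


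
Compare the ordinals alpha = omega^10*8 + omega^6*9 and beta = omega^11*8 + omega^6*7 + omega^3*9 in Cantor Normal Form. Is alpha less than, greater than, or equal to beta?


Compare term by term from highest exponent:
alpha = omega^10*8 + omega^6*9
beta = omega^11*8 + omega^6*7 + omega^3*9
Term 1: alpha has omega^10*8, beta has omega^11*8
Term 2: alpha has omega^6*9, beta has omega^6*7
Term 3: alpha has omega^0*0, beta has omega^3*9
Result: alpha < beta

alpha < beta


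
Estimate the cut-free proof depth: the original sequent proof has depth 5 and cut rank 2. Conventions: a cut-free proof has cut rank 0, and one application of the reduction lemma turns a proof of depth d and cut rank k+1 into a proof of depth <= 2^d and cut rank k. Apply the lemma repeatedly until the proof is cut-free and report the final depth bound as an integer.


Each rank reduction sends depth d to at most 2^d; cut rank r needs r reductions.
2_0(5) = 5
2_1(5) = 2^5 = 32
2_2(5) = 2^32 = 4294967296
Cut-free depth bound = 4294967296

4294967296


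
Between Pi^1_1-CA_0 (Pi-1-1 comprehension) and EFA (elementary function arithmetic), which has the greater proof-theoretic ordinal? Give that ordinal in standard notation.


Proof-theoretic ordinal of Pi^1_1-CA_0 (Pi-1-1 comprehension): psi_0(Omega_omega)
Proof-theoretic ordinal of EFA (elementary function arithmetic): omega^3
Comparing: omega^3 < psi_0(Omega_omega).
The larger ordinal is psi_0(Omega_omega) (from Pi^1_1-CA_0 (Pi-1-1 comprehension)).

psi_0(Omega_omega)


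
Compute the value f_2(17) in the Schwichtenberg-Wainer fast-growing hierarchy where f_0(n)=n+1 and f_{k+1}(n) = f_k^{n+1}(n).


f_2(17) = f_1^18(17)
f_1(m) = 2m + 1.
Iterating: f_1^k(n) = 2^k*(n+1) - 1.
f_2(17) = 2^18*(17+1) - 1 = 262144*18 - 1 = 4718591

4718591


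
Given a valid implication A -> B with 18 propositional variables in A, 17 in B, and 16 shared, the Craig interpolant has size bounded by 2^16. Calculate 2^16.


Shared atoms = 16
Craig interpolant size bound = 2^16
= 65536

65536


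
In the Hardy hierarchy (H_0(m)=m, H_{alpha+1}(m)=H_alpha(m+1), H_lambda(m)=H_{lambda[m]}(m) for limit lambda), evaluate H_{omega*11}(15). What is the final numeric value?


H_{omega*11}(15):
For the Hardy hierarchy, H_{omega*k}(n) = 2^k * n.
2^11 = 2048.
2048 * 15 = 30720

30720


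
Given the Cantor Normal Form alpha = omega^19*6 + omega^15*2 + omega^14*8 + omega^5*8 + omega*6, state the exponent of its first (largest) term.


CNF: omega^19*6 + omega^15*2 + omega^14*8 + omega^5*8 + omega*6
The leading term is omega^19*6, which has exponent 19.

19


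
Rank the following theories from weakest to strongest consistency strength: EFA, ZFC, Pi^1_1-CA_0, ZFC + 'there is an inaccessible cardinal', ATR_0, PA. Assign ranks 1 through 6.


Ordering by consistency strength:
1. EFA
2. PA
3. ATR_0
4. Pi^1_1-CA_0
5. ZFC
6. ZFC + 'there is an inaccessible cardinal'


EFA=1, ZFC=5, Pi^1_1-CA_0=4, ZFC + 'there is an inaccessible cardinal'=6, ATR_0=3, PA=2


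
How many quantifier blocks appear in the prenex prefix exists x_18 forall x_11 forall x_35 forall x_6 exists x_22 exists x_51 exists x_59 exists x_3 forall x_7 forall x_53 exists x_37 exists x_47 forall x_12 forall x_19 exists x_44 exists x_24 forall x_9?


Alternations = 7.
Blocks = alternations + 1 = 8

8


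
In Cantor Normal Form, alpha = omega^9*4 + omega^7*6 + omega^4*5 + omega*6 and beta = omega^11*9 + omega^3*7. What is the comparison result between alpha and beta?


Compare term by term from highest exponent:
alpha = omega^9*4 + omega^7*6 + omega^4*5 + omega*6
beta = omega^11*9 + omega^3*7
Term 1: alpha has omega^9*4, beta has omega^11*9
Term 2: alpha has omega^7*6, beta has omega^3*7
Term 3: alpha has omega^4*5, beta has omega^0*0
Term 4: alpha has omega^1*6, beta has omega^0*0
Result: alpha < beta

alpha < beta


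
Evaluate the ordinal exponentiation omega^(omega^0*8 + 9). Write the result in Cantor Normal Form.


omega^(omega^0*8 + 9):
omega^0 = 1, so the exponent is 8 + 9 = 17 (finite ordinal addition).
Result = omega^17, already a single CNF term.

omega^17


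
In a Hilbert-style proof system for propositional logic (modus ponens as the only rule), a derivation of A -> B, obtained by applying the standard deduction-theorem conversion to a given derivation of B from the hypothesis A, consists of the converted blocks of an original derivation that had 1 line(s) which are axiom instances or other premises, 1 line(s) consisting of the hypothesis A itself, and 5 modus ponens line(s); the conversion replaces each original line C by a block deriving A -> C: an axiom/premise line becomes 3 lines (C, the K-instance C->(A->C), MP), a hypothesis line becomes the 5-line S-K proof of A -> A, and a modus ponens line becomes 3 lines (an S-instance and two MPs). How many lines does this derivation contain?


Deduction-theorem conversion, block by block:
- 1 axiom/premise lines -> 3 lines each = 3
- 1 hypothesis lines -> 5 lines each (identity proof A->A) = 5
- 5 MP lines -> 3 lines each (S-instance, MP, MP) = 15
Total = 3 + 5 + 15 = 23 lines.

23


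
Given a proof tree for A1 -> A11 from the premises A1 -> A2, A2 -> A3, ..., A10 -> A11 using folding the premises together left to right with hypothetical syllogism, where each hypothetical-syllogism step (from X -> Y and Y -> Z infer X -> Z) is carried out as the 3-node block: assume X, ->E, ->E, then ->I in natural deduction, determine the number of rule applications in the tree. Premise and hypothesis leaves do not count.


There are 10 premises in the chain. The first HS step combines premises 1 and 2; each further premise needs one more HS step.
So 10 premises require 10 - 1 = 9 hypothetical-syllogism steps.
Each HS step uses 3 inference nodes (->E, ->E, ->I).
9 * 3 = 27 total inference nodes.

27


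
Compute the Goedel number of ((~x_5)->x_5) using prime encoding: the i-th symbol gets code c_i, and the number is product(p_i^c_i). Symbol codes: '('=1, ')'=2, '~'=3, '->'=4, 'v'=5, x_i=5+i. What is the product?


Formula: ((~x_5)->x_5)
Symbol codes: [1, 1, 3, 10, 2, 4, 10, 2]
Primes: [2, 3, 5, 7, 11, 13, 17, 19]
p_1^1 = 2^1 = 2
p_2^1 = 3^1 = 3
p_3^3 = 5^3 = 125
p_4^10 = 7^10 = 282475249
p_5^2 = 11^2 = 121
p_6^4 = 13^4 = 28561
p_7^10 = 17^10 = 2015993900449
p_8^2 = 19^2 = 361
Product = 532840048017830609310071948880750

532840048017830609310071948880750


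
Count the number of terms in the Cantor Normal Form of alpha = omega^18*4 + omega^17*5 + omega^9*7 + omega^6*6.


CNF: omega^18*4 + omega^17*5 + omega^9*7 + omega^6*6
Count the summands separated by '+':
  term 1: omega^18*4
  term 2: omega^17*5
  term 3: omega^9*7
  term 4: omega^6*6
Total terms = 4

4


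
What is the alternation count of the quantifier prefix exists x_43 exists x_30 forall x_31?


Walk the prefix and count type changes:
  position 1: exists -> exists
  position 2: exists -> forall <-- alternation
Total alternations = 1

1


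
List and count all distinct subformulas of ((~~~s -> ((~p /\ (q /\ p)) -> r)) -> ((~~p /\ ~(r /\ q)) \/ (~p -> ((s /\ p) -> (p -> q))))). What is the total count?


Formula: ((~~~s -> ((~p /\ (q /\ p)) -> r)) -> ((~~p /\ ~(r /\ q)) \/ (~p -> ((s /\ p) -> (p -> q)))))
Subformulas found:
  1. r
  2. q
  3. s
  4. p
  5. ~p
  6. ~s
  7. ~~s
  8. ~~p
  9. ~~~s
  10. (q /\ p)
  11. (s /\ p)
  12. (r /\ q)
  13. (p -> q)
  14. ~(r /\ q)
  15. (~p /\ (q /\ p))
  16. (~~p /\ ~(r /\ q))
  17. ((s /\ p) -> (p -> q))
  18. ((~p /\ (q /\ p)) -> r)
  19. (~p -> ((s /\ p) -> (p -> q)))
  20. (~~~s -> ((~p /\ (q /\ p)) -> r))
  21. ((~~p /\ ~(r /\ q)) \/ (~p -> ((s /\ p) -> (p -> q))))
  22. ((~~~s -> ((~p /\ (q /\ p)) -> r)) -> ((~~p /\ ~(r /\ q)) \/ (~p -> ((s /\ p) -> (p -> q)))))
Total distinct subformulas = 22

22


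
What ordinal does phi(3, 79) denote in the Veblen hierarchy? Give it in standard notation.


phi(3, 79):
phi(3, beta) = eta_beta (the beta-th eta number, fixed point of zeta).
phi(3, 79) = eta_79

eta_79


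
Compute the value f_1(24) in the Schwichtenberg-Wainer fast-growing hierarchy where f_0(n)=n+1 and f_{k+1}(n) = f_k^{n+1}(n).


f_1(24) = f_0^25(24)
f_0 adds 1 each time, applied 25 times.
f_1(24) = 24 + 25 = 49

49


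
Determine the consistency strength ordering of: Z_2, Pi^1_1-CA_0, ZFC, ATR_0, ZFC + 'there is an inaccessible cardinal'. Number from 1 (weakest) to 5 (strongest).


Ordering by consistency strength:
1. ATR_0
2. Pi^1_1-CA_0
3. Z_2
4. ZFC
5. ZFC + 'there is an inaccessible cardinal'


Z_2=3, Pi^1_1-CA_0=2, ZFC=4, ATR_0=1, ZFC + 'there is an inaccessible cardinal'=5


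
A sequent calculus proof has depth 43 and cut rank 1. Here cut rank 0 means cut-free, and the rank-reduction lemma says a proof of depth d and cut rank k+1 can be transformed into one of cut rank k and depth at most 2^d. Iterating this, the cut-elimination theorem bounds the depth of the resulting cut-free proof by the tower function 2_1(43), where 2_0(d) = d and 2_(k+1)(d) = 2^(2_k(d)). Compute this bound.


Each rank reduction sends depth d to at most 2^d; cut rank r needs r reductions.
2_0(43) = 43
2_1(43) = 2^43 = 8796093022208
Cut-free depth bound = 8796093022208

8796093022208


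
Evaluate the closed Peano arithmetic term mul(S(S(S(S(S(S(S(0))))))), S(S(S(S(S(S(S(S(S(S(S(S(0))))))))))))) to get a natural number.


mul(S^7(0), S^12(0)):
S^7(0) = 7
S^12(0) = 12
7 * 12 = 84

84


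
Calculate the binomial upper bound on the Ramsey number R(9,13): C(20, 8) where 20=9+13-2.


R(9,13) <= C(9+13-2, 9-1) = C(20, 8)
C(20, 8) = 20! / (8! * 12!)
= 125970

125970


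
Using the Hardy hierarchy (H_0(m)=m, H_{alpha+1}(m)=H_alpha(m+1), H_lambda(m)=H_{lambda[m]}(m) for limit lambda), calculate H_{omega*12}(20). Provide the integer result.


H_{omega*12}(20):
For the Hardy hierarchy, H_{omega*k}(n) = 2^k * n.
2^12 = 4096.
4096 * 20 = 81920

81920


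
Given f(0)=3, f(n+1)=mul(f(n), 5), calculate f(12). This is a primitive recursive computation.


f(0) = 3
f(1) = mul(f(0), 5) = mul(3, 5) = 15
f(2) = mul(f(1), 5) = mul(15, 5) = 75
f(3) = mul(f(2), 5) = mul(75, 5) = 375
f(4) = mul(f(3), 5) = mul(375, 5) = 1875
f(5) = mul(f(4), 5) = mul(1875, 5) = 9375
f(6) = mul(f(5), 5) = mul(9375, 5) = 46875
f(7) = mul(f(6), 5) = mul(46875, 5) = 234375
f(8) = mul(f(7), 5) = mul(234375, 5) = 1171875
f(9) = mul(f(8), 5) = mul(1171875, 5) = 5859375
f(10) = mul(f(9), 5) = mul(5859375, 5) = 29296875
f(11) = mul(f(10), 5) = mul(29296875, 5) = 146484375
f(12) = mul(f(11), 5) = mul(146484375, 5) = 732421875


732421875


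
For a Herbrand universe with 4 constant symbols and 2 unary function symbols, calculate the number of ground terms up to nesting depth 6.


Herbrand terms by depth:
Depth 0: 4 constants
Depth 1: 8 new terms (running total: 12)
Depth 2: 16 new terms (running total: 28)
Depth 3: 32 new terms (running total: 60)
Depth 4: 64 new terms (running total: 124)
Depth 5: 128 new terms (running total: 252)
Depth 6: 256 new terms (running total: 508)
Total distinct ground terms = 508

508


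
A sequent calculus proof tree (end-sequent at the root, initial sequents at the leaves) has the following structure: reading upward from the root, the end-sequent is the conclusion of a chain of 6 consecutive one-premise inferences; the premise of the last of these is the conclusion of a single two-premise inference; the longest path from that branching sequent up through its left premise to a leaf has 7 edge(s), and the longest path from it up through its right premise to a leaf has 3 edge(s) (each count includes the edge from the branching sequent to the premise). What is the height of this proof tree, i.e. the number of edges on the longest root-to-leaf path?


Longest path through the left premise: 7 edges (measured from the branching sequent)
Longest path through the right premise: 3 edges
Height of the subtree rooted at the branching sequent: max(7, 3) = 7
The branching sequent sits 6 edges above the root (the chain of one-premise inferences), so height = 7 + 6 = 13

13


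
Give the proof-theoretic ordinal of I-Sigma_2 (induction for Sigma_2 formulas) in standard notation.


The proof-theoretic ordinal of I-Sigma_2 (induction for Sigma_2 formulas) is a standard result in ordinal analysis.
This ordinal is the supremum of order types of primitive recursive well-orderings
that the theory can prove to be well-ordered.
For I-Sigma_2 (induction for Sigma_2 formulas), the proof-theoretic ordinal is omega^(omega^omega).

omega^(omega^omega)


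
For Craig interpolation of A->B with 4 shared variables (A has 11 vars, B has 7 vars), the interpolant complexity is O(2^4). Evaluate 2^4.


Shared atoms = 4
Craig interpolant size bound = 2^4
= 16

16


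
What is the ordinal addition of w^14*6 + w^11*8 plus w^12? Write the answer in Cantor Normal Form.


Ordinal addition (w^14*6 + w^11*8) + w^12:
alpha's leading term has exponent 14 > beta's exponent 12, so it survives.
alpha's tail term has exponent 11 < beta's exponent 12, so it is absorbed by beta.
In ordinal addition, any term followed by a strictly larger-exponent term is absorbed.
Result = w^14*6 + w^12

w^14*6 + w^12


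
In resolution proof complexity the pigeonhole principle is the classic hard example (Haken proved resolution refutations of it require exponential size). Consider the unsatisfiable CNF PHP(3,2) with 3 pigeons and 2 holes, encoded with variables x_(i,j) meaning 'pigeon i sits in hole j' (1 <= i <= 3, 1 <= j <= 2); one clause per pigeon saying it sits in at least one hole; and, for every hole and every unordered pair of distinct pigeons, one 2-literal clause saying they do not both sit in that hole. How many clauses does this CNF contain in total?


PHP(3,2): 3 pigeons, 2 holes, 3*2 = 6 variables.
- pigeon clauses: one per pigeon -> 3 clauses
- hole clauses: 2 holes * C(3,2) = 2 * 3 -> 6 clauses
Total clauses = 3 + 6 = 9

9


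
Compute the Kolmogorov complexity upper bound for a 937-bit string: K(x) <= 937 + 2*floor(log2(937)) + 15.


floor(log2(937)) = 9
2 * 9 = 18
K(x) <= 937 + 18 + 15 = 970

970


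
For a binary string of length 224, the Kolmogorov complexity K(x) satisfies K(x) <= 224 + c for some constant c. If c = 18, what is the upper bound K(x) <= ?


K(x) <= |x| + c = 224 + 18 = 242

242


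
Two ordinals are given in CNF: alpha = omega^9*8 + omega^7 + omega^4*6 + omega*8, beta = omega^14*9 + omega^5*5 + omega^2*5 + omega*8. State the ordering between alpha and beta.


Compare term by term from highest exponent:
alpha = omega^9*8 + omega^7 + omega^4*6 + omega*8
beta = omega^14*9 + omega^5*5 + omega^2*5 + omega*8
Term 1: alpha has omega^9*8, beta has omega^14*9
Term 2: alpha has omega^7*1, beta has omega^5*5
Term 3: alpha has omega^4*6, beta has omega^2*5
Term 4: alpha has omega^1*8, beta has omega^1*8
Result: alpha < beta

alpha < beta


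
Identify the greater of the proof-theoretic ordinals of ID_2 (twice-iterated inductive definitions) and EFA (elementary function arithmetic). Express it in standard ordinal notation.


Proof-theoretic ordinal of ID_2 (twice-iterated inductive definitions): psi_0(epsilon_{Omega_2+1})
Proof-theoretic ordinal of EFA (elementary function arithmetic): omega^3
Comparing: omega^3 < psi_0(epsilon_{Omega_2+1}).
The larger ordinal is psi_0(epsilon_{Omega_2+1}) (from ID_2 (twice-iterated inductive definitions)).

psi_0(epsilon_{Omega_2+1})


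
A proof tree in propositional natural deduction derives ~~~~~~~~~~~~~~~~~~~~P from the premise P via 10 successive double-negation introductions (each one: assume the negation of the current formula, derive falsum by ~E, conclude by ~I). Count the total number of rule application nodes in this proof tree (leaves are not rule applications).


Each double-negation introduction (from C infer ~~C) uses 2 inference nodes: one ~E (C and ~C give falsum) and one ~I (discharge ~C).
10 double negations = 10 * 2 = 20 inference nodes.

20


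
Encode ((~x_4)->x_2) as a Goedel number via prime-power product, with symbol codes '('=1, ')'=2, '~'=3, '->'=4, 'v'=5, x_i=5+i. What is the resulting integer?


Formula: ((~x_4)->x_2)
Symbol codes: [1, 1, 3, 9, 2, 4, 7, 2]
Primes: [2, 3, 5, 7, 11, 13, 17, 19]
p_1^1 = 2^1 = 2
p_2^1 = 3^1 = 3
p_3^3 = 5^3 = 125
p_4^9 = 7^9 = 40353607
p_5^2 = 11^2 = 121
p_6^4 = 13^4 = 28561
p_7^7 = 17^7 = 410338673
p_8^2 = 19^2 = 361
Product = 15493589835068204161265213250

15493589835068204161265213250


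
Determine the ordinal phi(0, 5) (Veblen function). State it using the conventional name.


phi(0, 5):
phi(0, beta) = omega^beta by definition.
phi(0, 5) = omega^5

omega^5


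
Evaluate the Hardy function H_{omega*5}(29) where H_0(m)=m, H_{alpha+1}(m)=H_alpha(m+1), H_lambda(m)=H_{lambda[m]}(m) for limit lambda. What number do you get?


H_{omega*5}(29):
For the Hardy hierarchy, H_{omega*k}(n) = 2^k * n.
2^5 = 32.
32 * 29 = 928

928


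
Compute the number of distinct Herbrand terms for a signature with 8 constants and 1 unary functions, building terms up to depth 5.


Herbrand terms by depth:
Depth 0: 8 constants
Depth 1: 8 new terms (running total: 16)
Depth 2: 8 new terms (running total: 24)
Depth 3: 8 new terms (running total: 32)
Depth 4: 8 new terms (running total: 40)
Depth 5: 8 new terms (running total: 48)
Total distinct ground terms = 48

48


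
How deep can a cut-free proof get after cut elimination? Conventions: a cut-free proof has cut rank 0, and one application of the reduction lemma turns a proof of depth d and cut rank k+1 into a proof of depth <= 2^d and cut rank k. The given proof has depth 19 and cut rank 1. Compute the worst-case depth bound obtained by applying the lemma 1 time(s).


Each rank reduction sends depth d to at most 2^d; cut rank r needs r reductions.
2_0(19) = 19
2_1(19) = 2^19 = 524288
Cut-free depth bound = 524288

524288


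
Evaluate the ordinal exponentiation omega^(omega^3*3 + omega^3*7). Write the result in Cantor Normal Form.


omega^(omega^3*3 + omega^3*7):
Both terms of the exponent have the same exponent 3, so they merge: omega^3*3 + omega^3*7 = omega^3*(3+7) = omega^3*10.
omega raised to a CNF ordinal is a single CNF term: Result = omega^(omega^3*10)

omega^(omega^3*10)


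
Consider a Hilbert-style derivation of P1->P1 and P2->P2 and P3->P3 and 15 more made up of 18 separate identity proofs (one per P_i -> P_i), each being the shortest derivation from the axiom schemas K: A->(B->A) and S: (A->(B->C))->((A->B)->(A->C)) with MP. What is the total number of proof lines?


The shortest proof of A->A from K and S in the Hilbert calculus has exactly 5 lines:
(1) K instance A->((A->A)->A), (2) S instance, (3) MP on 1,2, (4) K instance A->(A->A), (5) MP on 3,4.
For 18 independent identities: 18 * 5 = 90 lines total.

90


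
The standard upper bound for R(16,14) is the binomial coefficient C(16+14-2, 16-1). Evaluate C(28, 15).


R(16,14) <= C(16+14-2, 16-1) = C(28, 15)
C(28, 15) = 28! / (15! * 13!)
= 37442160

37442160


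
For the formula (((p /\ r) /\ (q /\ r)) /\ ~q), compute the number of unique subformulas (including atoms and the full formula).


Formula: (((p /\ r) /\ (q /\ r)) /\ ~q)
Subformulas found:
  1. q
  2. r
  3. p
  4. ~q
  5. (p /\ r)
  6. (q /\ r)
  7. ((p /\ r) /\ (q /\ r))
  8. (((p /\ r) /\ (q /\ r)) /\ ~q)
Total distinct subformulas = 8

8


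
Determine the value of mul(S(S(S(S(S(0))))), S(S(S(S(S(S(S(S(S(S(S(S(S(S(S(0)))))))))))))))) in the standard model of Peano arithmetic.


mul(S^5(0), S^15(0)):
S^5(0) = 5
S^15(0) = 15
5 * 15 = 75

75


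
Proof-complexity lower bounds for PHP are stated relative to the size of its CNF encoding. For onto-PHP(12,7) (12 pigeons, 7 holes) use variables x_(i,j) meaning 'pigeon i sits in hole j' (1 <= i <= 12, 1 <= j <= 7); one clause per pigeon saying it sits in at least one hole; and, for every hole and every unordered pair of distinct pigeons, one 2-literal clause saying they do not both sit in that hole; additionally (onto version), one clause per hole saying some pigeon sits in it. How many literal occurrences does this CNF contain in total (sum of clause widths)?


onto-PHP(12,7): 12 pigeons, 7 holes, 12*7 = 84 variables.
- pigeon clauses: one per pigeon -> 12 clauses of width 7 -> 84 literals
- hole clauses: 7 holes * C(12,2) = 7 * 66 -> 462 clauses of width 2 -> 924 literals
- onto clauses: one per hole -> 7 clauses of width 12 -> 84 literals
Total literal occurrences = 84 + 924 + 84 = 1092

1092


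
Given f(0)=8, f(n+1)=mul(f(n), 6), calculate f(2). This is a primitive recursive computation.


f(0) = 8
f(1) = mul(f(0), 6) = mul(8, 6) = 48
f(2) = mul(f(1), 6) = mul(48, 6) = 288


288


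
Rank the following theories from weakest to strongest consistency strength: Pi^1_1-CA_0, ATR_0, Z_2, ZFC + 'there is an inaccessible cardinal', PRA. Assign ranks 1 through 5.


Ordering by consistency strength:
1. PRA
2. ATR_0
3. Pi^1_1-CA_0
4. Z_2
5. ZFC + 'there is an inaccessible cardinal'


Pi^1_1-CA_0=3, ATR_0=2, Z_2=4, ZFC + 'there is an inaccessible cardinal'=5, PRA=1


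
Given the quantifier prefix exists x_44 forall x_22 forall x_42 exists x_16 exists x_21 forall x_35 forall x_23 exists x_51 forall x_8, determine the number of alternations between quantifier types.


Walk the prefix and count type changes:
  position 1: exists -> forall <-- alternation
  position 2: forall -> forall
  position 3: forall -> exists <-- alternation
  position 4: exists -> exists
  position 5: exists -> forall <-- alternation
  position 6: forall -> forall
  position 7: forall -> exists <-- alternation
  position 8: exists -> forall <-- alternation
Total alternations = 5

5


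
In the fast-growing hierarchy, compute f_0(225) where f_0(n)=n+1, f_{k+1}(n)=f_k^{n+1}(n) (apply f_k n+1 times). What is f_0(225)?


f_0(225) = 225 + 1 = 226

226


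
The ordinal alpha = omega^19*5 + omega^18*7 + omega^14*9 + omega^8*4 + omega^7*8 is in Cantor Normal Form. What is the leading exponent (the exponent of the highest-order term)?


CNF: omega^19*5 + omega^18*7 + omega^14*9 + omega^8*4 + omega^7*8
The leading term is omega^19*5, which has exponent 19.

19


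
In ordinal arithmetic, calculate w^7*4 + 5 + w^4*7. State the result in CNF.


Ordinal addition (w^7*4 + 5) + w^4*7:
alpha's leading term has exponent 7 > beta's exponent 4, so it survives.
alpha's tail term has exponent 0 < beta's exponent 4, so it is absorbed by beta.
In ordinal addition, any term followed by a strictly larger-exponent term is absorbed.
Result = w^7*4 + w^4*7

w^7*4 + w^4*7


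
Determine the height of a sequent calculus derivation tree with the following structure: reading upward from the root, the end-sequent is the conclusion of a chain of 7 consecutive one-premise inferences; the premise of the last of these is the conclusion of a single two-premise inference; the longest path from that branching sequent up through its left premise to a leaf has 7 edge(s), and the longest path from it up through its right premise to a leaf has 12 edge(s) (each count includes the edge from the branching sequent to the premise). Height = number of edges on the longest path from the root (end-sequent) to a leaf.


Longest path through the left premise: 7 edges (measured from the branching sequent)
Longest path through the right premise: 12 edges
Height of the subtree rooted at the branching sequent: max(7, 12) = 12
The branching sequent sits 7 edges above the root (the chain of one-premise inferences), so height = 12 + 7 = 19

19


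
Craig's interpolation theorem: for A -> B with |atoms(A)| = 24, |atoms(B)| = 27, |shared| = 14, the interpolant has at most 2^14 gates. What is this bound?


Shared atoms = 14
Craig interpolant size bound = 2^14
= 16384

16384


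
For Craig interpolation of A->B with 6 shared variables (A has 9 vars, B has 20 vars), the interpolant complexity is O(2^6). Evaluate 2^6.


Shared atoms = 6
Craig interpolant size bound = 2^6
= 64

64


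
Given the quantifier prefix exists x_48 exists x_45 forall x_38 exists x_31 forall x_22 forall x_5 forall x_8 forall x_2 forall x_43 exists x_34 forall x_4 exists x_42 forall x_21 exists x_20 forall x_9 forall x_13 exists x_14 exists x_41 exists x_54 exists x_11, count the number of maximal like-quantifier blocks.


Alternations = 10.
Blocks = alternations + 1 = 11

11


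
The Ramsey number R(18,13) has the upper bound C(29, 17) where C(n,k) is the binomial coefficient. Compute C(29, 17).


R(18,13) <= C(18+13-2, 18-1) = C(29, 17)
C(29, 17) = 29! / (17! * 12!)
= 51895935

51895935


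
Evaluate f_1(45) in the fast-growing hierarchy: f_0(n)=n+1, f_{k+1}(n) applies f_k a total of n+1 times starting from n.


f_1(45) = f_0^46(45)
f_0 adds 1 each time, applied 46 times.
f_1(45) = 45 + 46 = 91

91


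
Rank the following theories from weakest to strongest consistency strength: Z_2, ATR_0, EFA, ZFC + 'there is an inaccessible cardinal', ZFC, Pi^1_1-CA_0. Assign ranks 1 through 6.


Ordering by consistency strength:
1. EFA
2. ATR_0
3. Pi^1_1-CA_0
4. Z_2
5. ZFC
6. ZFC + 'there is an inaccessible cardinal'


Z_2=4, ATR_0=2, EFA=1, ZFC + 'there is an inaccessible cardinal'=6, ZFC=5, Pi^1_1-CA_0=3


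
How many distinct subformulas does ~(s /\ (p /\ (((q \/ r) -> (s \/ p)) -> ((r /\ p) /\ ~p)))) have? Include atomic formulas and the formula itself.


Formula: ~(s /\ (p /\ (((q \/ r) -> (s \/ p)) -> ((r /\ p) /\ ~p))))
Subformulas found:
  1. q
  2. s
  3. r
  4. p
  5. ~p
  6. (q \/ r)
  7. (r /\ p)
  8. (s \/ p)
  9. ((r /\ p) /\ ~p)
  10. ((q \/ r) -> (s \/ p))
  11. (((q \/ r) -> (s \/ p)) -> ((r /\ p) /\ ~p))
  12. (p /\ (((q \/ r) -> (s \/ p)) -> ((r /\ p) /\ ~p)))
  13. (s /\ (p /\ (((q \/ r) -> (s \/ p)) -> ((r /\ p) /\ ~p))))
  14. ~(s /\ (p /\ (((q \/ r) -> (s \/ p)) -> ((r /\ p) /\ ~p))))
Total distinct subformulas = 14

14
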